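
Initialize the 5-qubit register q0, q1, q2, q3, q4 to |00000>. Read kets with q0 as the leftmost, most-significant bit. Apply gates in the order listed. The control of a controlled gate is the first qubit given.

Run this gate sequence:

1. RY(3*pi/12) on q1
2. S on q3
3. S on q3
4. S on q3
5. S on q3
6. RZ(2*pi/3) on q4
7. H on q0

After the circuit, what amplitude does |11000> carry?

The final state's coefficient on |11000> equals -sqrt(4 - 2*sqrt(2))*exp(2*I*pi/3)/4. Key observation: steps 2-5 multiply out to the identity, so the circuit reduces to the remaining gates.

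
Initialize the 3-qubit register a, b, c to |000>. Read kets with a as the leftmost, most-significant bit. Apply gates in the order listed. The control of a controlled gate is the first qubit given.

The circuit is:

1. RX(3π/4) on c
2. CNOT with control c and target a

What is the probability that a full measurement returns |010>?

Outcome |010> occurs with probability 0.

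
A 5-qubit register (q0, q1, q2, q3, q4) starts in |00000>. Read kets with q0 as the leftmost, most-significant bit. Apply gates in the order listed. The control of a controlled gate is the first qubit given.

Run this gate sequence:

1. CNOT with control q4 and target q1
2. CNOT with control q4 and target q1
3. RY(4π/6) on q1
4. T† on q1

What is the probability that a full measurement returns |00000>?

Outcome |00000> occurs with probability 1/4. Key observation: gates 1-2 undo each other exactly, leaving only the rest of the circuit to track.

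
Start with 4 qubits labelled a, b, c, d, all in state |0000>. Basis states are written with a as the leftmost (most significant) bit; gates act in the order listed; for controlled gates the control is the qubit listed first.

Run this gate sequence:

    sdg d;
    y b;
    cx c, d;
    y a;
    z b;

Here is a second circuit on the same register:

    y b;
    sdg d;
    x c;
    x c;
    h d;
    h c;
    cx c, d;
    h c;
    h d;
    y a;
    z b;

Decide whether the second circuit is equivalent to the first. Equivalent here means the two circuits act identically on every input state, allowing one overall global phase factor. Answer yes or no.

No: there is an input state on which the two circuits produce genuinely different outputs (not merely differing by a phase).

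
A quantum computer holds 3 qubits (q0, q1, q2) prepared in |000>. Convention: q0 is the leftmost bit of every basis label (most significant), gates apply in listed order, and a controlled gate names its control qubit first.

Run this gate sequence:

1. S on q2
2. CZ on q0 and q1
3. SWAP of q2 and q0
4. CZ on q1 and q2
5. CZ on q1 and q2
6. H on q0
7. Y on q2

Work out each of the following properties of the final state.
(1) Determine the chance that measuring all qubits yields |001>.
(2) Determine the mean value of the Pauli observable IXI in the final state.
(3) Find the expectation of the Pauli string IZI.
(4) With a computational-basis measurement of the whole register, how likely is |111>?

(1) A full measurement returns |001> with probability 1/2. Key observation: steps 4-5 multiply out to the identity, so the circuit reduces to the remaining gates.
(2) The expectation value of IXI is 0.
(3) In the final state, IZI has expectation 1.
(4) Outcome |111> occurs with probability 0.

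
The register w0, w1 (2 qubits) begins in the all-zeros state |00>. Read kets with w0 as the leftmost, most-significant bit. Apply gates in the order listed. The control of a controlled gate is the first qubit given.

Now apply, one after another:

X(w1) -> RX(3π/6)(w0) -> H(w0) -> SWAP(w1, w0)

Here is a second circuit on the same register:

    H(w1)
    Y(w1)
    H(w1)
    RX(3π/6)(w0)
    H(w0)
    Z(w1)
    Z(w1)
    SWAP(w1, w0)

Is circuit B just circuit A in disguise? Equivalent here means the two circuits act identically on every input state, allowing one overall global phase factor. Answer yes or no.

No — the two circuits implement different unitaries, even allowing a global phase.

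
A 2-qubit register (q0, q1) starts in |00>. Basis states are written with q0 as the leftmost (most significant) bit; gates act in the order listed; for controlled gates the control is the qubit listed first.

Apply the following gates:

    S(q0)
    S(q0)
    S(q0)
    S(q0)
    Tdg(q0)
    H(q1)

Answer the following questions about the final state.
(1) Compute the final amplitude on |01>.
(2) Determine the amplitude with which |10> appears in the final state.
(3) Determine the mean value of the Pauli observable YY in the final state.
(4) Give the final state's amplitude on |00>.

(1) |01> carries amplitude sqrt(2)/2 in the final state.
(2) The amplitude on |10> is 0.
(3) The observable YY averages to 0.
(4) The final state's coefficient on |00> equals sqrt(2)/2.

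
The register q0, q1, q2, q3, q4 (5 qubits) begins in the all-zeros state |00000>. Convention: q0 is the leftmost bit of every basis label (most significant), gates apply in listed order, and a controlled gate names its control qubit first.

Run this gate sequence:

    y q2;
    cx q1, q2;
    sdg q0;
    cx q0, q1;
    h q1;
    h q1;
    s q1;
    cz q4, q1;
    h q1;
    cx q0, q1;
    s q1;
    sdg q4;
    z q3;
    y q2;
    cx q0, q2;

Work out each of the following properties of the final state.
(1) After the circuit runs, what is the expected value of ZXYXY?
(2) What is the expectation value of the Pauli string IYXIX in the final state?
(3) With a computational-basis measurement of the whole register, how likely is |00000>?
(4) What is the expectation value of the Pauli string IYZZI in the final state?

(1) In the final state, ZXYXY has expectation 0. Key observation: gates 5-6 undo each other exactly, leaving only the rest of the circuit to track.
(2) In the final state, IYXIX has expectation 0.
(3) The probability of measuring |00000> is 1/2.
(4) The expectation value of IYZZI is 1.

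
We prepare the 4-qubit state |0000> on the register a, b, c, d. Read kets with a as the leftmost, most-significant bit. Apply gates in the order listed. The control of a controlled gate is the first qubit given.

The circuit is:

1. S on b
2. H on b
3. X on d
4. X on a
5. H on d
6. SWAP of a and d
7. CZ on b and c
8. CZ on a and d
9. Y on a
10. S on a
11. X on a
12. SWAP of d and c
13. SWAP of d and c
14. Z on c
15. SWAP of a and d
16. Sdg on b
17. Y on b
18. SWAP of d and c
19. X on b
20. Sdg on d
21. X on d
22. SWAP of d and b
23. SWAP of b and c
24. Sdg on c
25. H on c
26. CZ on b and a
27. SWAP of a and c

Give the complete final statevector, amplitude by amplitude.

The final amplitudes are 0 on |0000>, 0 on |0001>, -sqrt(2)/4 on |0010>, -sqrt(2)*I/4 on |0011>, 0 on |0100>, 0 on |0101>, sqrt(2)*I/4 on |0110>, -sqrt(2)/4 on |0111>, 0 on |1000>, 0 on |1001>, sqrt(2)/4 on |1010>, sqrt(2)*I/4 on |1011>, 0 on |1100>, 0 on |1101>, -sqrt(2)*I/4 on |1110>, sqrt(2)/4 on |1111>. Key observation: steps 12-13 multiply out to the identity, so the circuit reduces to the remaining gates.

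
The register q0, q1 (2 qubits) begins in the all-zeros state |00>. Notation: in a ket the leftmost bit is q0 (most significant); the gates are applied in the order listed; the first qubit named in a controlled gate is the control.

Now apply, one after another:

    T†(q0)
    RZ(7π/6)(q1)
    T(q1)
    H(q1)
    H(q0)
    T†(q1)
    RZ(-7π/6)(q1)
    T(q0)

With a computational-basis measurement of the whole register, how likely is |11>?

Outcome |11> occurs with probability 1/4.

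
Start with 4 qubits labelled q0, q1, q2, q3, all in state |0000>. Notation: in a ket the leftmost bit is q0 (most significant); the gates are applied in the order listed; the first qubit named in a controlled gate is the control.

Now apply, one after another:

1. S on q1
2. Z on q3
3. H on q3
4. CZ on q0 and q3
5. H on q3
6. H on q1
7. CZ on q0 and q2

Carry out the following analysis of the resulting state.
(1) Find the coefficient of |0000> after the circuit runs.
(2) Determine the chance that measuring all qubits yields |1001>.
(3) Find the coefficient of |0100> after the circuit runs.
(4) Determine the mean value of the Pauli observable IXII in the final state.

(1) |0000> carries amplitude sqrt(2)/2 in the final state.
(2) The probability of measuring |1001> is 0.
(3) The amplitude on |0100> is sqrt(2)/2.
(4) In the final state, IXII has expectation 1.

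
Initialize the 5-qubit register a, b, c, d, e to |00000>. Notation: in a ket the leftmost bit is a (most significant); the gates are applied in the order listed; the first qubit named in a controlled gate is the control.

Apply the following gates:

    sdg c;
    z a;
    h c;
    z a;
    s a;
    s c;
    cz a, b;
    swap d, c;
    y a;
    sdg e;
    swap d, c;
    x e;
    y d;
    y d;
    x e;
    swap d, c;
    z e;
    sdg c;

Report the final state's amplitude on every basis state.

The resulting statevector has amplitude sqrt(2)*I/2 on |10000>, -sqrt(2)/2 on |10010>, and 0 on every other basis state. Key observation: the block from step 11 through step 16 cancels to the identity and can be dropped.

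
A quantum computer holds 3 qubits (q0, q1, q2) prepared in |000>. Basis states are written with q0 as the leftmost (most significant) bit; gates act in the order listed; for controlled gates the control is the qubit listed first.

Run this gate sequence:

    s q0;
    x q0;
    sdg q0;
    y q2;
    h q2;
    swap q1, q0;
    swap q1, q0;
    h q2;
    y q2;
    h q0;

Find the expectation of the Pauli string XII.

In the final state, XII has expectation -1. Key observation: gates 4-9 undo each other exactly, leaving only the rest of the circuit to track.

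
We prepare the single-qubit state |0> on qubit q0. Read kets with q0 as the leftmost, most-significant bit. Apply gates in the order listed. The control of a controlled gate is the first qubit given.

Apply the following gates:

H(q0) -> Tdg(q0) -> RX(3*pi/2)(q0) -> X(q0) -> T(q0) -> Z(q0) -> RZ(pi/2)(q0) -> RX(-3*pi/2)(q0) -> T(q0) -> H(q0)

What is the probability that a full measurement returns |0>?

Outcome |0> occurs with probability sqrt(2)/8 + 1/4.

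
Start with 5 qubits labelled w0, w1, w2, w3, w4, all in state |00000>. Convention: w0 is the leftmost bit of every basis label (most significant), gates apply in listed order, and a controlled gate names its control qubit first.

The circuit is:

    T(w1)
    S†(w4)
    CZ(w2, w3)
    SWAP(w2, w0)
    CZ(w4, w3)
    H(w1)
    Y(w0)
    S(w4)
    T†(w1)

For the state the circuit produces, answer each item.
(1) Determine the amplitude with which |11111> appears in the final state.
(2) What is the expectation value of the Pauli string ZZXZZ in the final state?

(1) The amplitude on |11111> is 0.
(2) The observable ZZXZZ averages to 0.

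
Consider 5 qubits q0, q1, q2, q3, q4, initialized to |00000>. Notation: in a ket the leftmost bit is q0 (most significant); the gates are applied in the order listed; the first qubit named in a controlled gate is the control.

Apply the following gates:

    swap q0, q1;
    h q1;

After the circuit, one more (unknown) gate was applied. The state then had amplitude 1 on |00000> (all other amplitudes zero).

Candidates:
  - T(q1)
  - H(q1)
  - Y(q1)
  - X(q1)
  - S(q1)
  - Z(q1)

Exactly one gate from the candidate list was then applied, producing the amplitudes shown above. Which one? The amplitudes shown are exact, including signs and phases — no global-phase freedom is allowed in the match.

The applied gate was H(q1).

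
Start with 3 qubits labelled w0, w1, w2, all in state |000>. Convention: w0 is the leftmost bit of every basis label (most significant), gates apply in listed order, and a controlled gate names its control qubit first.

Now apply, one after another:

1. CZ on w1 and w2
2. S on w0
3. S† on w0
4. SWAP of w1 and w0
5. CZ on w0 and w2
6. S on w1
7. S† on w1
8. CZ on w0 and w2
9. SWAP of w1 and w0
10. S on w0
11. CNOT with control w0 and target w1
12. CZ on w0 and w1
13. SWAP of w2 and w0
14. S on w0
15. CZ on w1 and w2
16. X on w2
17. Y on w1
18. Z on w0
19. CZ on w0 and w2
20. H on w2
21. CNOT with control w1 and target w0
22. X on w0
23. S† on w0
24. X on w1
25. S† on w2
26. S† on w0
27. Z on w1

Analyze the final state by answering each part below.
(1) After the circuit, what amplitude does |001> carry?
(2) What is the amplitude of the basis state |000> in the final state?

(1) |001> carries amplitude -sqrt(2)/2 in the final state. Key observation: steps 3-10 multiply out to the identity, so the circuit reduces to the remaining gates.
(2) The final state's coefficient on |000> equals sqrt(2)*I/2.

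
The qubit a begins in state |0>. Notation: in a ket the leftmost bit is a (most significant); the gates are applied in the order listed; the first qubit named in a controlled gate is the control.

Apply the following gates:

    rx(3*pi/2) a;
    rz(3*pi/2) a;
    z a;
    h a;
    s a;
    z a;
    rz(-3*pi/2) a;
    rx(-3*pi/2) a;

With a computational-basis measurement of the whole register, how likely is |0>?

Outcome |0> occurs with probability 1/2.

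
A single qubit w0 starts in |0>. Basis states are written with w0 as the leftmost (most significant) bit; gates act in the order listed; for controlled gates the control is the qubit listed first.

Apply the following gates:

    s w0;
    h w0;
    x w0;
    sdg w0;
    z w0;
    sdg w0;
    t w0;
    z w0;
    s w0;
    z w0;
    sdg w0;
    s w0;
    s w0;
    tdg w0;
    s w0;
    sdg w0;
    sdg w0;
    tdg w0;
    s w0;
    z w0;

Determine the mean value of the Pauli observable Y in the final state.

In the final state, Y has expectation -sqrt(2)/2.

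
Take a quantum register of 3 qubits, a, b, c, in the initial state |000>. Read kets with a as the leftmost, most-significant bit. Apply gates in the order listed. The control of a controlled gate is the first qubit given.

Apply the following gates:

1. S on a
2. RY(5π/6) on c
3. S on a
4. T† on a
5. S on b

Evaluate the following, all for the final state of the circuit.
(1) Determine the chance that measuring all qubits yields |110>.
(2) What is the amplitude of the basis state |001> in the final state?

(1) A full measurement returns |110> with probability 0.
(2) |001> carries amplitude sqrt(2)/4 + sqrt(6)/4 in the final state.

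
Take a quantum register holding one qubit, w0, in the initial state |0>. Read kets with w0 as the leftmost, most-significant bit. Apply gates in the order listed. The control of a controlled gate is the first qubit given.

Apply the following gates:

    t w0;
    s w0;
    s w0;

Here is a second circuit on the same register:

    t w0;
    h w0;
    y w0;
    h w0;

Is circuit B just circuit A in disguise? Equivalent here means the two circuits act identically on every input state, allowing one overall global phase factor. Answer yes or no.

No, they are not equivalent — no single phase factor reconciles the two unitaries.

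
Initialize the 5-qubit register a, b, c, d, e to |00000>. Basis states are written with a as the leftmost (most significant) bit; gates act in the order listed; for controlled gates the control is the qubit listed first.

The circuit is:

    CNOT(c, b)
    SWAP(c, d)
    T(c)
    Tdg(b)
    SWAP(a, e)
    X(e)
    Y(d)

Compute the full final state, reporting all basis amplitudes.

After the circuit, the state carries amplitude I on |00011>, and 0 on every other basis state.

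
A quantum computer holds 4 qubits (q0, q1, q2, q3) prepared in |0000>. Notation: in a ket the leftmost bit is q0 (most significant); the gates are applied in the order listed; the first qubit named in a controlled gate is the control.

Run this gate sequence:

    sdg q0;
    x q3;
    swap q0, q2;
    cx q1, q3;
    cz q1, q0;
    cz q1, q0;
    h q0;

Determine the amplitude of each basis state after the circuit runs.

The resulting statevector has amplitude sqrt(2)/2 on |0001>, sqrt(2)/2 on |1001>, and 0 on every other basis state. Key observation: gates 5-6 undo each other exactly, leaving only the rest of the circuit to track.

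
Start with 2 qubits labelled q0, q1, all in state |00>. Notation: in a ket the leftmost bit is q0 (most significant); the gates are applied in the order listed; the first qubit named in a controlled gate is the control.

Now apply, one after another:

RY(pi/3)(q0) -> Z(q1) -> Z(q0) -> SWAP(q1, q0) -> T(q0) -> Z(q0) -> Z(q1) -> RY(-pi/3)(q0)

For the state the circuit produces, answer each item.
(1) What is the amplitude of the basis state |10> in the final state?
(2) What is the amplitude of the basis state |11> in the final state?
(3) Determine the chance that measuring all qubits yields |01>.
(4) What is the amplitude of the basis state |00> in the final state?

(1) The final state's coefficient on |10> equals -sqrt(3)/4.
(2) |11> carries amplitude -1/4 in the final state.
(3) A full measurement returns |01> with probability 3/16.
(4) The final state's coefficient on |00> equals 3/4.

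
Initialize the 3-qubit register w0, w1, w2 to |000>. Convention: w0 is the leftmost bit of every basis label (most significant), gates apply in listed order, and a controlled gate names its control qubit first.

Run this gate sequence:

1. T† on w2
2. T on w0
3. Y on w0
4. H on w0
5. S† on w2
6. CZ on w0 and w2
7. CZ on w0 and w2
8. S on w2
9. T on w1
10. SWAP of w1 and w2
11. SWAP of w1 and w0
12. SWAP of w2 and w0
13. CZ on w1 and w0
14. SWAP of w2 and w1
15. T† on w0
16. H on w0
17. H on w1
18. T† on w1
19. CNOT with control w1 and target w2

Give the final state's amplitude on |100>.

|100> carries amplitude sqrt(2)*I/4 in the final state.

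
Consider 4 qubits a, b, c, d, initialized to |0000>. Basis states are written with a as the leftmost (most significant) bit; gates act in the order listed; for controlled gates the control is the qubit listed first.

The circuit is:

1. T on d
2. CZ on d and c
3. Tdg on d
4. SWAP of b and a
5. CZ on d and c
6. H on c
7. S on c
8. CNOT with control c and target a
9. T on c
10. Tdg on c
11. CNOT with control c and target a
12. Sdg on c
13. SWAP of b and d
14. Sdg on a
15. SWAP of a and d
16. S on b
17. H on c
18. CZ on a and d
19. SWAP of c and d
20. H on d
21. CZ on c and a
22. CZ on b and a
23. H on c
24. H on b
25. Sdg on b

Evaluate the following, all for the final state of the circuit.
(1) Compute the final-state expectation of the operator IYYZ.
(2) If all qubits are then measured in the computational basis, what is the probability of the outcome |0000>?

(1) The expectation value of IYYZ is 0.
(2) A full measurement returns |0000> with probability 1/8.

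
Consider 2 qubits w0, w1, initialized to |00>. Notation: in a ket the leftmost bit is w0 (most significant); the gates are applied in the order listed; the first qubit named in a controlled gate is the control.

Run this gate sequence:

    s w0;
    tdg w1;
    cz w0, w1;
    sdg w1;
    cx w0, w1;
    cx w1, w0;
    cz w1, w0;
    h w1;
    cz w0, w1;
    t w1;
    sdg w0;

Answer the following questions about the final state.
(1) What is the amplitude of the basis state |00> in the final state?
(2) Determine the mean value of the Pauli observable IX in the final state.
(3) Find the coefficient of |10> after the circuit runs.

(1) |00> carries amplitude sqrt(2)/2 in the final state.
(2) The expectation value of IX is sqrt(2)/2.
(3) The amplitude on |10> is 0.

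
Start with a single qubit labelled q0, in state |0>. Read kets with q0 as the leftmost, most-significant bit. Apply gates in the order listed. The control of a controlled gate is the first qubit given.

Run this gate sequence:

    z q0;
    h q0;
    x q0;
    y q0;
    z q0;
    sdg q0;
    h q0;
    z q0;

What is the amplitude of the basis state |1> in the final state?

|1> carries amplitude -1/2 + I/2 in the final state.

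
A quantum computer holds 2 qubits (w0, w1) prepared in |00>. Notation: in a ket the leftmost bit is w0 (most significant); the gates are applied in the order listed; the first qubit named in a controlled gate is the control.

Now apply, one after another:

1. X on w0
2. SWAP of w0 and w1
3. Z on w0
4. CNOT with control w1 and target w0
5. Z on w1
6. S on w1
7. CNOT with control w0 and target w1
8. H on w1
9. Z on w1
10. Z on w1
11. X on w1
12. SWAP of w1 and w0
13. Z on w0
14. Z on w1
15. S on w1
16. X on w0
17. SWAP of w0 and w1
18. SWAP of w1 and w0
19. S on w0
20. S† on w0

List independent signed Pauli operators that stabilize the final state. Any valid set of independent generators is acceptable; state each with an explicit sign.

One valid set of independent stabilizer generators is -XI, -IZ (any independent generating set of the same group is equally correct).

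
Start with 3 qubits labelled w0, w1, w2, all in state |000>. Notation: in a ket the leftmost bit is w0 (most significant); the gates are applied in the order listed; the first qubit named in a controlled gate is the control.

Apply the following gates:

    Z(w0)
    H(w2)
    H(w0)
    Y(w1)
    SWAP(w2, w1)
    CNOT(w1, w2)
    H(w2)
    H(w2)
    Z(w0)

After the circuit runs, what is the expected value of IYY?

In the final state, IYY has expectation 1.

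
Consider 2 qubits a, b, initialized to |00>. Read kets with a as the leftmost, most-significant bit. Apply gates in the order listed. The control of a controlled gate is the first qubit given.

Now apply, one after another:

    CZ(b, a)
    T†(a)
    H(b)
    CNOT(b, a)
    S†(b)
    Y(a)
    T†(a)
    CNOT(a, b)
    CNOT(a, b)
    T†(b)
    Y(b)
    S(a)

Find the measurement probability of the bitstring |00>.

A full measurement returns |00> with probability 1/2. Key observation: steps 8-9 multiply out to the identity, so the circuit reduces to the remaining gates.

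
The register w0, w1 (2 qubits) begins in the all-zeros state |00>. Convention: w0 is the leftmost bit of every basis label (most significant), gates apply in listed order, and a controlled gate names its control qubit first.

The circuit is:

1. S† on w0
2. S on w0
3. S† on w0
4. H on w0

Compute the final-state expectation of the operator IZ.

The observable IZ averages to 1. Key observation: gates 2-3 undo each other exactly, leaving only the rest of the circuit to track.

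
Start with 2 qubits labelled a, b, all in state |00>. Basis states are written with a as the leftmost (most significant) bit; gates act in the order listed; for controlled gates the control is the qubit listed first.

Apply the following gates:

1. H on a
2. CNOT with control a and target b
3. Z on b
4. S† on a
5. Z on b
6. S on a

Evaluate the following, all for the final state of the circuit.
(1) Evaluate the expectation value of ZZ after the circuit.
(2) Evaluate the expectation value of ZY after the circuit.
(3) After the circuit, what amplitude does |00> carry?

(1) The observable ZZ averages to 1.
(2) The observable ZY averages to 0.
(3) The final state's coefficient on |00> equals sqrt(2)/2.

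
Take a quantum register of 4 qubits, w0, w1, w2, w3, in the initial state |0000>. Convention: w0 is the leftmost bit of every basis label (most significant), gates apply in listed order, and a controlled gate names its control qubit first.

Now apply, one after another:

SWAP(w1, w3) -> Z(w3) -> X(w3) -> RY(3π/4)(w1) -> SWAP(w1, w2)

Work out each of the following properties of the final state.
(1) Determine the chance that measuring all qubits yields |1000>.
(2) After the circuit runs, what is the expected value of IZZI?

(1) Outcome |1000> occurs with probability 0.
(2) The expectation value of IZZI is -sqrt(2)/2.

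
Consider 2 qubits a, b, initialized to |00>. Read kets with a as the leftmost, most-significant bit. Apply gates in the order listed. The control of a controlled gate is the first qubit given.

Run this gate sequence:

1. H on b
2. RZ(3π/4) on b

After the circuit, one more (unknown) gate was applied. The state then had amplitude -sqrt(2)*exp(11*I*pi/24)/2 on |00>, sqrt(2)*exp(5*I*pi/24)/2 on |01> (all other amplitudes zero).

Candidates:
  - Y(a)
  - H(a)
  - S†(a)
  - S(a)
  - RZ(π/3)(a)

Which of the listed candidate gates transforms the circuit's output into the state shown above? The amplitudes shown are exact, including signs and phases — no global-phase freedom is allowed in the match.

It was RZ(π/3)(a) that produced the state shown.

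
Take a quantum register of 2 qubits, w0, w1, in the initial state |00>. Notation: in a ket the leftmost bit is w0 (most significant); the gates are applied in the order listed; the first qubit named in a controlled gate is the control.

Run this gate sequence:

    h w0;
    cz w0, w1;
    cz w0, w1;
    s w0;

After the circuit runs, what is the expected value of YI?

The observable YI averages to 1. Key observation: the block from step 2 through step 3 cancels to the identity and can be dropped.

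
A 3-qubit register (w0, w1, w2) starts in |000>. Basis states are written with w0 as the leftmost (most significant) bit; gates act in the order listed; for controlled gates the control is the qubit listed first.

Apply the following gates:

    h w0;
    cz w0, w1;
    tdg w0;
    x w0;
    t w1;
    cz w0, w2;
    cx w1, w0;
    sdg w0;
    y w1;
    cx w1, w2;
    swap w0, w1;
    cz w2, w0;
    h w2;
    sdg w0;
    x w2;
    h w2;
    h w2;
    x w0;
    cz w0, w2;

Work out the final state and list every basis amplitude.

The resulting statevector has amplitude -exp(3*I*pi/4)/2 on |000>, exp(3*I*pi/4)/2 on |001>, -I/2 on |010>, I/2 on |011>, 0 on |100>, 0 on |101>, 0 on |110>, 0 on |111>. Key observation: the block from step 16 through step 17 cancels to the identity and can be dropped.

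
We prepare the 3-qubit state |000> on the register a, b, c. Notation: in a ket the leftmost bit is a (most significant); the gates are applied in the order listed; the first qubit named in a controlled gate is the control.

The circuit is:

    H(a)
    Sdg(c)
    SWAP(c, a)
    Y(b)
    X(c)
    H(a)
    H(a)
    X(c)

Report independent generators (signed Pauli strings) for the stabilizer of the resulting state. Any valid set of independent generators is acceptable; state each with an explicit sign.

One valid set of independent stabilizer generators is +IIX, +ZII, -IZI (any independent generating set of the same group is equally correct). Key observation: gates 5-8 undo each other exactly, leaving only the rest of the circuit to track.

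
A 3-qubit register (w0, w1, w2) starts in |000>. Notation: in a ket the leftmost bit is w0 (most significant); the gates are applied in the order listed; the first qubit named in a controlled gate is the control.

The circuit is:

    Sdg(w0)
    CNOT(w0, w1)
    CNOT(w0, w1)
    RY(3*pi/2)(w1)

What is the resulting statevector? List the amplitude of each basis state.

The final amplitudes are -sqrt(2)/2 on |000>, sqrt(2)/2 on |010>, and 0 on every other basis state.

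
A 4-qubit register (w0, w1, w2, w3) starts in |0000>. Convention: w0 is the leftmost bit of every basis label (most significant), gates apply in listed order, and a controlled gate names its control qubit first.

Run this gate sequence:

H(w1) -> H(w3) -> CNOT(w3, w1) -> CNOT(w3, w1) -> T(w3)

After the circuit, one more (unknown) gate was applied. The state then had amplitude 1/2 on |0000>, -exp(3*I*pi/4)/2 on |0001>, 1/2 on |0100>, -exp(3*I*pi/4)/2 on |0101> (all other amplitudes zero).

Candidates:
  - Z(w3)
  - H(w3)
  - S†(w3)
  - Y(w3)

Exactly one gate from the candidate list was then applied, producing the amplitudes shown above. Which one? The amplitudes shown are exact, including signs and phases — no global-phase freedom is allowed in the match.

It was S†(w3) that produced the state shown. Key observation: gates 3-4 undo each other exactly, leaving only the rest of the circuit to track.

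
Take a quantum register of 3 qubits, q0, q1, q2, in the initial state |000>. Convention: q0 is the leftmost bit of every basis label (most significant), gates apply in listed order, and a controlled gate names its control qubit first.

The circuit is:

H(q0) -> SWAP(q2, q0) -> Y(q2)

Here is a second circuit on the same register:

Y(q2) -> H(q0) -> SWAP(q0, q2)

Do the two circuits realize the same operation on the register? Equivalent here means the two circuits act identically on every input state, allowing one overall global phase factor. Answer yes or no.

No — the two circuits implement different unitaries, even allowing a global phase.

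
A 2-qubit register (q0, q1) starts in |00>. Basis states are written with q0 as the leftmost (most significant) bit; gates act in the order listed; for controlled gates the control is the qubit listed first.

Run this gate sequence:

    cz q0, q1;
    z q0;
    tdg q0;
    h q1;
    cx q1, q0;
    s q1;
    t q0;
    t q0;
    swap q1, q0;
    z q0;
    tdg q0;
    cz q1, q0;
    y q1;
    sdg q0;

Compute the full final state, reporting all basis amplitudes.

The final amplitudes are 0 on |00>, sqrt(2)*I/2 on |01>, -sqrt(2)*exp(3*I*pi/4)/2 on |10>, 0 on |11>.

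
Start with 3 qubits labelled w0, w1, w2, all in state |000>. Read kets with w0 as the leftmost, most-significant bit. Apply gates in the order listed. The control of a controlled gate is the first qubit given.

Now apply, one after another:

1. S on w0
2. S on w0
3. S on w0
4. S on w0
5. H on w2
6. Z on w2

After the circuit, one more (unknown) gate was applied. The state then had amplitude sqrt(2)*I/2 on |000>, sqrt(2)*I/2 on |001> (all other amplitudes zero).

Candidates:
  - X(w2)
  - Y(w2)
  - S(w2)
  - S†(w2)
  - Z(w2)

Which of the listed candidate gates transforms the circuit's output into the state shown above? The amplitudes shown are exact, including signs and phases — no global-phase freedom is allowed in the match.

It was Y(w2) that produced the state shown. Key observation: the block from step 1 through step 4 cancels to the identity and can be dropped.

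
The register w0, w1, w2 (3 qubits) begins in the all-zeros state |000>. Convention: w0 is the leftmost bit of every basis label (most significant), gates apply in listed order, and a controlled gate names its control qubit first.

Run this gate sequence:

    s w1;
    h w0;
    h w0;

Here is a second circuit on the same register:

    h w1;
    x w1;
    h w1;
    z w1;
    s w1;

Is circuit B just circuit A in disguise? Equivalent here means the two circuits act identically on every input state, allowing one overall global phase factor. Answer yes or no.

Yes — the two circuits implement the same unitary up to a global phase.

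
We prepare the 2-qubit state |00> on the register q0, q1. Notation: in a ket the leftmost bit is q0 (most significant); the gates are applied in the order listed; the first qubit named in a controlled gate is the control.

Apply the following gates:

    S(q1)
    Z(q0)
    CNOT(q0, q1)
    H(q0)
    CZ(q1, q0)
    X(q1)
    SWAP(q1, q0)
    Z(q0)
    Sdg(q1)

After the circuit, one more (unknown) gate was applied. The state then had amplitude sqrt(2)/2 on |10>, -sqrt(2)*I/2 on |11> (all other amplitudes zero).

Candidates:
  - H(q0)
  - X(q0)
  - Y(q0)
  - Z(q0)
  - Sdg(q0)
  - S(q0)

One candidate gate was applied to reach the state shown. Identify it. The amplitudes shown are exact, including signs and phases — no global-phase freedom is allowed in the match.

It was Z(q0) that produced the state shown.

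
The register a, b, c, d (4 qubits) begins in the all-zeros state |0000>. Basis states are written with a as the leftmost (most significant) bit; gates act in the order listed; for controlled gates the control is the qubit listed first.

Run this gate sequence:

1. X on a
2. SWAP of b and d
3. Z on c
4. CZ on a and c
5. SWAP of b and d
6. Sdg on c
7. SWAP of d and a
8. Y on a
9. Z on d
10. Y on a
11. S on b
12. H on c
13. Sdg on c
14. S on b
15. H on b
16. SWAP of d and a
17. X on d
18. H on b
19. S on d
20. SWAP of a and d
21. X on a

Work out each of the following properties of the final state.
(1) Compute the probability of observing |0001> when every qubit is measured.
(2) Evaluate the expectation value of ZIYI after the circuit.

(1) Outcome |0001> occurs with probability 1/2.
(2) The expectation value of ZIYI is -1.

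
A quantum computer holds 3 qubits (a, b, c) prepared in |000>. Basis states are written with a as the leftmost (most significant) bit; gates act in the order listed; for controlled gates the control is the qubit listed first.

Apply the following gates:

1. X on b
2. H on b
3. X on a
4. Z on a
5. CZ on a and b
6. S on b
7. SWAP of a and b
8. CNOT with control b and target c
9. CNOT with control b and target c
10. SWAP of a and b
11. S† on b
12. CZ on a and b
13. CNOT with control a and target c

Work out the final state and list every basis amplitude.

The resulting statevector has amplitude -sqrt(2)/2 on |101>, sqrt(2)/2 on |111>, and 0 on every other basis state. Key observation: steps 5-12 multiply out to the identity, so the circuit reduces to the remaining gates.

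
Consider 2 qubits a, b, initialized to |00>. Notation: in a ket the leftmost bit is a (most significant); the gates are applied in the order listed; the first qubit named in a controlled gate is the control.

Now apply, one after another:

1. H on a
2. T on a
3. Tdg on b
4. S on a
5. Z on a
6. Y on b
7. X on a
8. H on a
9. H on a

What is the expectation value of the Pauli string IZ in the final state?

The expectation value of IZ is -1. Key observation: gates 8-9 undo each other exactly, leaving only the rest of the circuit to track.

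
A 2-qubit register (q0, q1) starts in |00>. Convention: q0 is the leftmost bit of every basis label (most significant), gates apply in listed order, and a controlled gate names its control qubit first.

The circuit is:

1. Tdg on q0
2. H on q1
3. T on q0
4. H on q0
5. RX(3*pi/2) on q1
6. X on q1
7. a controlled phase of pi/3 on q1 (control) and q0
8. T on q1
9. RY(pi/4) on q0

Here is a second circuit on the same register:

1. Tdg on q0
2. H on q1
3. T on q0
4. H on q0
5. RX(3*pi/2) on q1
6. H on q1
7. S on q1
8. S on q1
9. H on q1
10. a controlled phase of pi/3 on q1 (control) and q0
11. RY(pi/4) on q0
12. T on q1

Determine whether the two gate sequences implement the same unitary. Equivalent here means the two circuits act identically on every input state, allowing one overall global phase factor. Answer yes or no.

Yes — the two circuits implement the same unitary up to a global phase.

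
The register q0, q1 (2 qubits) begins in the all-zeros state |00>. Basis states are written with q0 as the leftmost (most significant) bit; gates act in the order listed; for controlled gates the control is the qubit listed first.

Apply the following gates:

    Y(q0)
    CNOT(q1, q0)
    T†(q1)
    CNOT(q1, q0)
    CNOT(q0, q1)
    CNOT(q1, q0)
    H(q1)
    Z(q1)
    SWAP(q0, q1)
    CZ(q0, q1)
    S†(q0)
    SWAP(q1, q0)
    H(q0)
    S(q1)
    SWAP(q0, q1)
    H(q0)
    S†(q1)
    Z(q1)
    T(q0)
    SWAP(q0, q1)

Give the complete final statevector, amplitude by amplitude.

The final amplitudes are sqrt(2)*I/2 on |00>, 0 on |01>, -sqrt(2)/2 on |10>, 0 on |11>.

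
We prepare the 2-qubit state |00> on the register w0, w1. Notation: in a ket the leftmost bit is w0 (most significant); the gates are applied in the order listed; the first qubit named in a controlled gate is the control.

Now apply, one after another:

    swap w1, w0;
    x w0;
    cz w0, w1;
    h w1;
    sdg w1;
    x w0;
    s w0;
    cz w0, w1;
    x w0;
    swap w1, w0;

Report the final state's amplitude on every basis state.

The resulting statevector has amplitude 0 on |00>, sqrt(2)/2 on |01>, 0 on |10>, -sqrt(2)*I/2 on |11>.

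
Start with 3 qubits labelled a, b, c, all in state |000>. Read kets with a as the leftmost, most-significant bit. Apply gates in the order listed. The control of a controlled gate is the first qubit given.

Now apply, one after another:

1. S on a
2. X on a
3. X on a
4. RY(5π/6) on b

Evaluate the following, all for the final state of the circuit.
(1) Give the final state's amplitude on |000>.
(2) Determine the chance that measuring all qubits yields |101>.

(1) The final state's coefficient on |000> equals -sqrt(2)/4 + sqrt(6)/4.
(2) The probability of measuring |101> is 0.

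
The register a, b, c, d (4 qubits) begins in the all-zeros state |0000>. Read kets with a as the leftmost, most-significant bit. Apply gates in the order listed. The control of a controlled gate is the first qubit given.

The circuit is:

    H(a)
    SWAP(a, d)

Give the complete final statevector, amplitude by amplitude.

After the circuit, the state carries amplitude sqrt(2)/2 on |0000>, sqrt(2)/2 on |0001>, and 0 on every other basis state.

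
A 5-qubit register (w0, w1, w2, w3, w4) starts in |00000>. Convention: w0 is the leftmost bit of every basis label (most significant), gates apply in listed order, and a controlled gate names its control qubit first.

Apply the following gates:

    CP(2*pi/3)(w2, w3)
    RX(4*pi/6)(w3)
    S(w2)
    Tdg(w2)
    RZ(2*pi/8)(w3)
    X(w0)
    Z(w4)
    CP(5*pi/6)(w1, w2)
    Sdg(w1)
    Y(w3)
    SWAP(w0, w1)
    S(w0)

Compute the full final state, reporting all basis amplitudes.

The final amplitudes are -sqrt(3)*exp(I*pi/8)/2 on |01000>, exp(3*I*pi/8)/2 on |01010>, and 0 on every other basis state.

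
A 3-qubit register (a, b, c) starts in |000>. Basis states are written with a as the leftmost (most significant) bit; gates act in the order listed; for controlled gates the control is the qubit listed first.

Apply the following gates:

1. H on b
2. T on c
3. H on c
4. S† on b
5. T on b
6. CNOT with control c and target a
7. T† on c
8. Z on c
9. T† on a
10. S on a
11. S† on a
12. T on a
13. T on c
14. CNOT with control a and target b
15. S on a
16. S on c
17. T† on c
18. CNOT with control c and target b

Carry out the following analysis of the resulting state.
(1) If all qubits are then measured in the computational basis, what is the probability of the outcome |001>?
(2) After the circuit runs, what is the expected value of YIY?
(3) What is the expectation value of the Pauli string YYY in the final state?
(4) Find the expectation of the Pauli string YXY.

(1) Outcome |001> occurs with probability 0. Key observation: steps 9-12 multiply out to the identity, so the circuit reduces to the remaining gates.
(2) The expectation value of YIY is -sqrt(2)/2.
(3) In the final state, YYY has expectation 1/2.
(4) The expectation value of YXY is -1/2.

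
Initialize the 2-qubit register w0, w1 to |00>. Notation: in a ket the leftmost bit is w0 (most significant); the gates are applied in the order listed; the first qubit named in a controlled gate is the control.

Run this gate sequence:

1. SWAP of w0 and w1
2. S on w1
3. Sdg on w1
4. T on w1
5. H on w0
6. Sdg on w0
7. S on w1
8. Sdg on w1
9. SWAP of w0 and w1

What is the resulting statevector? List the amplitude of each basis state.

The resulting statevector has amplitude sqrt(2)/2 on |00>, -sqrt(2)*I/2 on |01>, 0 on |10>, 0 on |11>.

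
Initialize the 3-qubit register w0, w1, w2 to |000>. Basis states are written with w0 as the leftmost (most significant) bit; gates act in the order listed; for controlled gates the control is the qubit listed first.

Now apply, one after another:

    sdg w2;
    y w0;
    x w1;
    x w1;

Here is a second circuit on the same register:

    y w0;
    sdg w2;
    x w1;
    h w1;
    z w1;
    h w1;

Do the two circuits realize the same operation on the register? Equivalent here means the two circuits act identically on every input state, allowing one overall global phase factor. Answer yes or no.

Yes — the two circuits implement the same unitary up to a global phase.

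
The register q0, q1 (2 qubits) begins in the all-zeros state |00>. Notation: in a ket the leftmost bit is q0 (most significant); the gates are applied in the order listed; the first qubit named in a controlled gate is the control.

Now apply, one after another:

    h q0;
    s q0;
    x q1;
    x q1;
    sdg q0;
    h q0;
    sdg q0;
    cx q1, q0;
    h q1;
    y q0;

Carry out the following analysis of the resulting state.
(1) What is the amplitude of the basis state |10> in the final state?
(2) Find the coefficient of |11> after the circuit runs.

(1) |10> carries amplitude sqrt(2)*I/2 in the final state.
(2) The final state's coefficient on |11> equals sqrt(2)*I/2.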